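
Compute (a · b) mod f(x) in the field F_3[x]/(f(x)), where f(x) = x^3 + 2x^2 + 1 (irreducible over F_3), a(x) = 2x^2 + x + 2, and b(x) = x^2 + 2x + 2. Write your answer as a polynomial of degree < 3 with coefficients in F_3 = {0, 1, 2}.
a · b ≡ x (mod f(x))

Multiply in F_3[x]: a(x)·b(x) = (2x^2 + x + 2)·(x^2 + 2x + 2) = 2x^4 + 2x^3 + 2x^2 + 1. This has degree ≥ 3, so divide by f(x) over F_3: 2x^4 + 2x^3 + 2x^2 + 1 = (2x + 1)·(x^3 + 2x^2 + 1) + (x). Hence a·b ≡ x (mod f). (F_3[x]/(f) is a field with 3^3 = 27 elements since f is irreducible of degree 3.)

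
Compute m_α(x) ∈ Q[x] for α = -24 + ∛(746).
m_α(x) = x^3 + 72x^2 + 1728x + 13078

Set β = α + 24 = ∛(746), so β^3 = 746. Then (α + 24)^3 - 746 = 0, i.e. α is a root of g(x) = (x + 24)^3 - 746 = x^3 + 72x^2 + 1728x + 13078. Since g(x) = h(x + 24) where h(x) = x^3 - 746, and h is irreducible over Q (because 746 is not a perfect cube, so h has no rational root, and a monic cubic with no rational root is irreducible), g is also irreducible (irreducibility is preserved under the substitution x → x + 24). Hence m_α(x) = x^3 + 72x^2 + 1728x + 13078.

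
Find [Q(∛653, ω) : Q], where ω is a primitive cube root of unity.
[Q(∛653, ω) : Q] = 6

[Q(∛653):Q] = 3 (min poly x^3 - 653, irreducible since 653 is not a perfect cube). [Q(ω):Q] = 2 (min poly x^2 + x + 1). Since Q(∛653) ⊂ R and ω ∉ R, we have ω ∉ Q(∛653), so x^2 + x + 1 remains irreducible over Q(∛653) and [Q(∛653, ω) : Q(∛653)] = 2. By the tower law, [Q(∛653, ω) : Q] = 3 · 2 = 6. (In fact Q(∛653, ω) is the splitting field of x^3 - 653 over Q.)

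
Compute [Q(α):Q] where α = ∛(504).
[Q(α):Q] = 3

The minimal polynomial of α is x^3 - 504, irreducible over Q since 504 is not a perfect cube (so x^3 - 504 has no rational root). Hence [Q(α):Q] = deg(m_α) = 3.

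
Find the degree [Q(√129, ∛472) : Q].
[Q(√129, ∛472) : Q] = 6

Let L = Q(√129, ∛472). Since Q(√129) ⊂ L and [Q(√129):Q] = 2, the tower law gives 2 | [L:Q]. Likewise Q(∛472) ⊂ L with [Q(∛472):Q] = 3 (because 472 is not a perfect cube), so 3 | [L:Q]. As gcd(2,3) = 1, [L:Q] is divisible by 6. Conversely L is generated over Q by √129 and ∛472, so [L:Q] ≤ 2·3 = 6. Therefore [Q(√129, ∛472) : Q] = 6.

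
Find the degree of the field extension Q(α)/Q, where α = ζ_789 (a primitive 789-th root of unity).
[Q(α):Q] = 524

The minimal polynomial of ζ_789 over Q is the 789-th cyclotomic polynomial Φ_789(x), which is irreducible over Q and has degree φ(789) = 524. Hence [Q(α):Q] = φ(789) = 524.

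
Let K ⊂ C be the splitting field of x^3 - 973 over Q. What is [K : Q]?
[K : Q] = 6

The roots of x^3 - 973 are ∛973, ω∛973, ω^2∛973 where ω = e^(2πi/3) is a primitive cube root of unity, so K = Q(∛973, ω). Now [Q(∛973):Q] = 3 (since 973 is not a perfect cube, x^3 - 973 is irreducible) and [Q(ω):Q] = 2. Both 2 and 3 divide [K:Q], and [K:Q] ≤ 3·2 = 6, so [K:Q] = 6. (Equivalently: Q(∛973) ⊂ R but ω ∉ R, so [K : Q(∛973)] = 2.)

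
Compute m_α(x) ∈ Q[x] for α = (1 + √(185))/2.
m_α(x) = x^2 - x - 46

From 2α - 1 = √(185), squaring gives (2α - 1)^2 = 185, i.e. 4α^2 - 4α + 1 = 185, so α^2 - α + (1 - 185)/4 = 0. Since 185 ≡ 1 (mod 4), (1 - 185)/4 = -46 ∈ Z. The polynomial x^2 - x - 46 has discriminant 1 - 4·(-46) = 185, which is not a perfect square in Q (d = 185 is squarefree and ≠ 1), so x^2 - x - 46 is irreducible over Q. It is the minimal polynomial of α.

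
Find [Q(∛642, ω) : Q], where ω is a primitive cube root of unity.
[Q(∛642, ω) : Q] = 6

[Q(∛642):Q] = 3 (min poly x^3 - 642, irreducible since 642 is not a perfect cube). [Q(ω):Q] = 2 (min poly x^2 + x + 1). Since Q(∛642) ⊂ R and ω ∉ R, we have ω ∉ Q(∛642), so x^2 + x + 1 remains irreducible over Q(∛642) and [Q(∛642, ω) : Q(∛642)] = 2. By the tower law, [Q(∛642, ω) : Q] = 3 · 2 = 6. (In fact Q(∛642, ω) is the splitting field of x^3 - 642 over Q.)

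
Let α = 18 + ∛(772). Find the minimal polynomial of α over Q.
m_α(x) = x^3 - 54x^2 + 972x - 6604

Set β = α - 18 = ∛(772), so β^3 = 772. Then (α - 18)^3 - 772 = 0, i.e. α is a root of g(x) = (x - 18)^3 - 772 = x^3 - 54x^2 + 972x - 6604. Since g(x) = h(x - 18) where h(x) = x^3 - 772, and h is irreducible over Q (because 772 is not a perfect cube, so h has no rational root, and a monic cubic with no rational root is irreducible), g is also irreducible (irreducibility is preserved under the substitution x → x - 18). Hence m_α(x) = x^3 - 54x^2 + 972x - 6604.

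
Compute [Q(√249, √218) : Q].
[Q(√249, √218) : Q] = 4

[Q(√249):Q] = 2 (min poly x^2 - 249, irreducible since 249 is squarefree > 1). For the top step, suppose √218 ∈ Q(√249), say √218 = c + d√249 with c, d ∈ Q. Squaring: 218 = c^2 + 249d^2 + 2cd√249. Since √249 ∉ Q this forces 2cd = 0. If d = 0 then √218 = c ∈ Q, contradicting 218 squarefree > 1. If c = 0 then 218 = 249d^2, so 249·218 = (249d)^2 is a perfect square in Q — but 249·218 = 54282 is not a perfect square (since 249 and 218 are distinct squarefree integers). Contradiction. Hence √218 ∉ Q(√249), so x^2 - 218 stays irreducible over Q(√249) and [Q(√249, √218) : Q(√249)] = 2. By the tower law, [Q(√249, √218) : Q] = 2 · 2 = 4.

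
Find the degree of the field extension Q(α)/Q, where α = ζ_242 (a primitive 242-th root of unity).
[Q(α):Q] = 110

The minimal polynomial of ζ_242 over Q is the 242-th cyclotomic polynomial Φ_242(x), which is irreducible over Q and has degree φ(242) = 110. Hence [Q(α):Q] = φ(242) = 110.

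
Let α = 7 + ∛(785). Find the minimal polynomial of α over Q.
m_α(x) = x^3 - 21x^2 + 147x - 1128

Set β = α - 7 = ∛(785), so β^3 = 785. Then (α - 7)^3 - 785 = 0, i.e. α is a root of g(x) = (x - 7)^3 - 785 = x^3 - 21x^2 + 147x - 1128. Since g(x) = h(x - 7) where h(x) = x^3 - 785, and h is irreducible over Q (because 785 is not a perfect cube, so h has no rational root, and a monic cubic with no rational root is irreducible), g is also irreducible (irreducibility is preserved under the substitution x → x - 7). Hence m_α(x) = x^3 - 21x^2 + 147x - 1128.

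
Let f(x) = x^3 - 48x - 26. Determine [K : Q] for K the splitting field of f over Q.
[K : Q] = 6

By the rational root test, any rational root of the monic integer polynomial f(x) = x^3 - 48x - 26 must be an integer dividing the constant term -26, i.e. one of ±{1, 2, 13, 26}. Evaluating: f(1) = -73, f(-1) = 21, f(2) = -114, f(-2) = 62, f(13) = 1547, f(-13) = -1599, f(26) = 16302, f(-26) = -16354; none is 0, so f has no rational root and is therefore irreducible over Q (a cubic with no linear factor over a field is irreducible). For an irreducible cubic, the Galois group is A_3 or S_3 according as the discriminant disc(f) = -4a^3 - 27b^2 = -4·(-48)^3 - 27·(-26)^2 = 424116 is or is not a square in Q. Here disc(f) = 424116 is not a perfect square in Q, so the Galois group of f over Q is not contained in A_3 and must be all of S_3. The splitting field has degree |S_3| = 6 over Q, so [K : Q] = 6.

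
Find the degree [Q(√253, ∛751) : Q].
[Q(√253, ∛751) : Q] = 6

Let L = Q(√253, ∛751). Since Q(√253) ⊂ L and [Q(√253):Q] = 2, the tower law gives 2 | [L:Q]. Likewise Q(∛751) ⊂ L with [Q(∛751):Q] = 3 (because 751 is not a perfect cube), so 3 | [L:Q]. As gcd(2,3) = 1, [L:Q] is divisible by 6. Conversely L is generated over Q by √253 and ∛751, so [L:Q] ≤ 2·3 = 6. Therefore [Q(√253, ∛751) : Q] = 6.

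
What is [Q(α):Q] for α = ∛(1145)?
[Q(α):Q] = 3

The minimal polynomial of α is x^3 - 1145, irreducible over Q since 1145 is not a perfect cube (so x^3 - 1145 has no rational root). Hence [Q(α):Q] = deg(m_α) = 3.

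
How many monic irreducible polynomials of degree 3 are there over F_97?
There are 304192 monic irreducible polynomials of degree 3 over F_97

Each element of F_{97^3} that lies in no proper subfield is a root of exactly one monic irreducible of degree 3 over F_97, and each such polynomial has 3 distinct roots in F_{97^3}. By Möbius inversion the count is N_97(3) = (1/3) Σ_{d|3} μ(3/d) · 97^d = (1/3)(μ(3)·97^1 + μ(1)·97^3) = 912576/3 = 304192.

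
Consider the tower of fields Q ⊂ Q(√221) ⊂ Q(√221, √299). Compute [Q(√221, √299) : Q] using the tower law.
[Q(√221, √299) : Q] = 4

[Q(√221):Q] = 2 (min poly x^2 - 221, irreducible since 221 is squarefree > 1). For the top step, suppose √299 ∈ Q(√221), say √299 = c + d√221 with c, d ∈ Q. Squaring: 299 = c^2 + 221d^2 + 2cd√221. Since √221 ∉ Q this forces 2cd = 0. If d = 0 then √299 = c ∈ Q, contradicting 299 squarefree > 1. If c = 0 then 299 = 221d^2, so 221·299 = (221d)^2 is a perfect square in Q — but 221·299 = 66079 is not a perfect square (since 221 and 299 are distinct squarefree integers). Contradiction. Hence √299 ∉ Q(√221), so x^2 - 299 stays irreducible over Q(√221) and [Q(√221, √299) : Q(√221)] = 2. By the tower law, [Q(√221, √299) : Q] = 2 · 2 = 4.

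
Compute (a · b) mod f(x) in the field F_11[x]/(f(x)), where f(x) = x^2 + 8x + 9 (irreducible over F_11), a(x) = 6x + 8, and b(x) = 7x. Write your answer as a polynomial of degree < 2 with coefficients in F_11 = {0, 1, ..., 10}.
a · b ≡ 6x + 7 (mod f(x))

Multiply in F_11[x]: a(x)·b(x) = (6x + 8)·(7x) = 9x^2 + x. This has degree ≥ 2, so divide by f(x) over F_11: 9x^2 + x = (9)·(x^2 + 8x + 9) + (6x + 7). Hence a·b ≡ 6x + 7 (mod f). (F_11[x]/(f) is a field with 11^2 = 121 elements since f is irreducible of degree 2.)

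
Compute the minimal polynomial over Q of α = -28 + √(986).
m_α(x) = x^2 + 56x - 202

From α + 28 = √(986), squaring gives (α + 28)^2 = 986, i.e. α^2 + 56α + 784 = 986, so α^2 + 56α - 202 = 0. The discriminant of x^2 + 56x - 202 is (56)^2 - 4·(-202) = 3136 + 808 = 3944, and 4·(986) is not a perfect square in Q since 986 is squarefree and ≠ 1. Hence x^2 + 56x - 202 is irreducible over Q and is the minimal polynomial of α.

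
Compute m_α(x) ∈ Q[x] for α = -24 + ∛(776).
m_α(x) = x^3 + 72x^2 + 1728x + 13048

Set β = α + 24 = ∛(776), so β^3 = 776. Then (α + 24)^3 - 776 = 0, i.e. α is a root of g(x) = (x + 24)^3 - 776 = x^3 + 72x^2 + 1728x + 13048. Since g(x) = h(x + 24) where h(x) = x^3 - 776, and h is irreducible over Q (because 776 is not a perfect cube, so h has no rational root, and a monic cubic with no rational root is irreducible), g is also irreducible (irreducibility is preserved under the substitution x → x + 24). Hence m_α(x) = x^3 + 72x^2 + 1728x + 13048.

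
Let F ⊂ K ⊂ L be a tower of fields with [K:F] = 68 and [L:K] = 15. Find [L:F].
[L:F] = 1020

The tower law says that for any tower of field extensions F ⊂ K ⊂ L with finite degrees, [L:F] = [L:K] · [K:F]. Here this gives [L:F] = 15 · 68 = 1020.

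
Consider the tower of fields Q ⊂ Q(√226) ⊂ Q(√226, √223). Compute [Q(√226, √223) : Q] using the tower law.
[Q(√226, √223) : Q] = 4

[Q(√226):Q] = 2 (min poly x^2 - 226, irreducible since 226 is squarefree > 1). For the top step, suppose √223 ∈ Q(√226), say √223 = c + d√226 with c, d ∈ Q. Squaring: 223 = c^2 + 226d^2 + 2cd√226. Since √226 ∉ Q this forces 2cd = 0. If d = 0 then √223 = c ∈ Q, contradicting 223 squarefree > 1. If c = 0 then 223 = 226d^2, so 226·223 = (226d)^2 is a perfect square in Q — but 226·223 = 50398 is not a perfect square (since 226 and 223 are distinct squarefree integers). Contradiction. Hence √223 ∉ Q(√226), so x^2 - 223 stays irreducible over Q(√226) and [Q(√226, √223) : Q(√226)] = 2. By the tower law, [Q(√226, √223) : Q] = 2 · 2 = 4.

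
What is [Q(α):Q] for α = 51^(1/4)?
[Q(α):Q] = 4

α is a root of x^4 - 51. By Eisenstein's criterion at the prime p = 3 (which divides the constant term 51 but p^2 = 9 does not, since 51 is squarefree), x^4 - 51 is irreducible over Q. Hence [Q(α):Q] = 4.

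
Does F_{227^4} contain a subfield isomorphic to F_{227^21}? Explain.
No: F_{227^21} is not a subfield of F_{227^4}

F_{p^m} embeds in F_{p^n} iff m | n. Here 21 ∤ 4 (since 4 = 0·21 + 4 with remainder 4 ≠ 0), so F_{227^21} is not a subfield of F_{227^4}. Equivalently: if it were, the tower law would give 21 = [F_{227^21}:F_227] dividing [F_{227^4}:F_227] = 4, contradiction.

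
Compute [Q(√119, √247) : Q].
[Q(√119, √247) : Q] = 4

[Q(√119):Q] = 2 (min poly x^2 - 119, irreducible since 119 is squarefree > 1). For the top step, suppose √247 ∈ Q(√119), say √247 = c + d√119 with c, d ∈ Q. Squaring: 247 = c^2 + 119d^2 + 2cd√119. Since √119 ∉ Q this forces 2cd = 0. If d = 0 then √247 = c ∈ Q, contradicting 247 squarefree > 1. If c = 0 then 247 = 119d^2, so 119·247 = (119d)^2 is a perfect square in Q — but 119·247 = 29393 is not a perfect square (since 119 and 247 are distinct squarefree integers). Contradiction. Hence √247 ∉ Q(√119), so x^2 - 247 stays irreducible over Q(√119) and [Q(√119, √247) : Q(√119)] = 2. By the tower law, [Q(√119, √247) : Q] = 2 · 2 = 4.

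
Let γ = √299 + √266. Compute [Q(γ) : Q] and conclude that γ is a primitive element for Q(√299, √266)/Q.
[Q(γ) : Q] = 4 (equivalently, Q(γ) = Q(√299, √266))

Obviously Q(γ) ⊆ Q(√299, √266), and [Q(√299, √266):Q] = 4 (since 299, 266 are distinct squarefree integers > 1 with 79534 not a perfect square). To show equality we compute the minimal polynomial of γ. From γ = √299 + √266: γ^2 = 299 + 2√(79534) + 266 = 565 + 2√(79534), so γ^2 - 565 = 2√(79534); squaring, (γ^2 - 565)^2 = 4·79534, i.e. γ^4 - 1130γ^2 + 319225 - 318136 = 0, i.e. γ^4 - 1130γ^2 + 1089 = 0. So γ is a root of x^4 - 1130x^2 + 1089. This polynomial is irreducible over Q: it has no rational root (each ±√299 ± √266 is irrational), and any factorization into two quadratics over Q would force √(79534) ∈ Q (pairing opposite roots) or √299, √266 ∈ Q (other pairings), all impossible. Hence [Q(γ):Q] = 4 = [Q(√299, √266):Q], so Q(γ) = Q(√299, √266).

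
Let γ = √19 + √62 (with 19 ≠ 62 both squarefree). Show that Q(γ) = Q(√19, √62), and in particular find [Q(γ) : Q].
[Q(γ) : Q] = 4 (equivalently, Q(γ) = Q(√19, √62))

Obviously Q(γ) ⊆ Q(√19, √62), and [Q(√19, √62):Q] = 4 (since 19, 62 are distinct squarefree integers > 1 with 1178 not a perfect square). To show equality we compute the minimal polynomial of γ. From γ = √19 + √62: γ^2 = 19 + 2√(1178) + 62 = 81 + 2√(1178), so γ^2 - 81 = 2√(1178); squaring, (γ^2 - 81)^2 = 4·1178, i.e. γ^4 - 162γ^2 + 6561 - 4712 = 0, i.e. γ^4 - 162γ^2 + 1849 = 0. So γ is a root of x^4 - 162x^2 + 1849. This polynomial is irreducible over Q: it has no rational root (each ±√19 ± √62 is irrational), and any factorization into two quadratics over Q would force √(1178) ∈ Q (pairing opposite roots) or √19, √62 ∈ Q (other pairings), all impossible. Hence [Q(γ):Q] = 4 = [Q(√19, √62):Q], so Q(γ) = Q(√19, √62).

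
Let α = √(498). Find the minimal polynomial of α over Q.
m_α(x) = x^2 - 498

α satisfies α^2 - 498 = 0, so x^2 - 498 annihilates α. Since d = 498 is squarefree and ≠ 1, it is not a perfect square in Q, so x^2 - 498 has no rational root and is therefore irreducible over Q (a degree-2 polynomial over a field is irreducible iff it has no root). Hence m_α(x) = x^2 - 498.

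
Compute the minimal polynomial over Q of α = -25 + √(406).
m_α(x) = x^2 + 50x + 219

From α + 25 = √(406), squaring gives (α + 25)^2 = 406, i.e. α^2 + 50α + 625 = 406, so α^2 + 50α + 219 = 0. The discriminant of x^2 + 50x + 219 is (50)^2 - 4·(219) = 2500 - 876 = 1624, and 4·(406) is not a perfect square in Q since 406 is squarefree and ≠ 1. Hence x^2 + 50x + 219 is irreducible over Q and is the minimal polynomial of α.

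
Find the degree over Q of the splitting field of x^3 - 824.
[K : Q] = 6

The roots of x^3 - 824 are ∛824, ω∛824, ω^2∛824 where ω = e^(2πi/3) is a primitive cube root of unity, so K = Q(∛824, ω). Now [Q(∛824):Q] = 3 (since 824 is not a perfect cube, x^3 - 824 is irreducible) and [Q(ω):Q] = 2. Both 2 and 3 divide [K:Q], and [K:Q] ≤ 3·2 = 6, so [K:Q] = 6. (Equivalently: Q(∛824) ⊂ R but ω ∉ R, so [K : Q(∛824)] = 2.)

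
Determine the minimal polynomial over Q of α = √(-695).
m_α(x) = x^2 + 695

α satisfies α^2 + 695 = 0, so x^2 + 695 annihilates α. Since d = -695 is squarefree and ≠ 1, it is not a perfect square in Q, so x^2 + 695 has no rational root and is therefore irreducible over Q (a degree-2 polynomial over a field is irreducible iff it has no root). Hence m_α(x) = x^2 + 695.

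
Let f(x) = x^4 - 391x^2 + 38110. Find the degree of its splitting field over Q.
[K : Q] = 4

Solving the quadratic in x^2: x^2 = (391 ± √(391^2 - 4·38110))/2 = (391 ± √441)/2 = (391 ± 21)/2, giving x^2 = 206 or x^2 = 185. So f(x) = (x^2 - 206)(x^2 - 185) and the roots of f are ±√206, ±√185. Hence the splitting field is K = Q(√206, √185). Since 206 and 185 are distinct squarefree integers > 1, their product 38110 is not a perfect square, so √185 ∉ Q(√206). By the tower law [K:Q] = [Q(√206,√185):Q(√206)] · [Q(√206):Q] = 2 · 2 = 4.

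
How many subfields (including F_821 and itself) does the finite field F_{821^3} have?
F_{821^3} has 2 subfields

The subfields of F_{p^n} are exactly the fields F_{p^d} for d | n (each is the fixed field of the unique index-d subgroup of Gal(F_{p^n}/F_p) ≅ Z/nZ). The divisors of n = 3 are {1, 3}, giving 2 subfields: F_{821^1}, F_{821^3}.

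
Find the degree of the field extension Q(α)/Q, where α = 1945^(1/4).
[Q(α):Q] = 4

α is a root of x^4 - 1945. By Eisenstein's criterion at the prime p = 5 (which divides the constant term 1945 but p^2 = 25 does not, since 1945 is squarefree), x^4 - 1945 is irreducible over Q. Hence [Q(α):Q] = 4.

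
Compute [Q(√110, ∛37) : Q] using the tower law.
[Q(√110, ∛37) : Q] = 6

Let L = Q(√110, ∛37). Since Q(√110) ⊂ L and [Q(√110):Q] = 2, the tower law gives 2 | [L:Q]. Likewise Q(∛37) ⊂ L with [Q(∛37):Q] = 3 (because 37 is not a perfect cube), so 3 | [L:Q]. As gcd(2,3) = 1, [L:Q] is divisible by 6. Conversely L is generated over Q by √110 and ∛37, so [L:Q] ≤ 2·3 = 6. Therefore [Q(√110, ∛37) : Q] = 6.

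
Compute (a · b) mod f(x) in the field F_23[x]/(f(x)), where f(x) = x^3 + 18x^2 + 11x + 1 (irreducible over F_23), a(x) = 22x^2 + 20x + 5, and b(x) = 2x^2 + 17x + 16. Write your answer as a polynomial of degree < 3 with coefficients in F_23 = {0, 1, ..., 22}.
a · b ≡ 7x^2 + 11x + 21 (mod f(x))

Multiply in F_23[x]: a(x)·b(x) = (22x^2 + 20x + 5)·(2x^2 + 17x + 16) = 21x^4 + 12x^2 + 14x + 11. This has degree ≥ 3, so divide by f(x) over F_23: 21x^4 + 12x^2 + 14x + 11 = (21x + 13)·(x^3 + 18x^2 + 11x + 1) + (7x^2 + 11x + 21). Hence a·b ≡ 7x^2 + 11x + 21 (mod f). (F_23[x]/(f) is a field with 23^3 = 12167 elements since f is irreducible of degree 3.)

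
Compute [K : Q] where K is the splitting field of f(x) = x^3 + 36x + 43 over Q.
[K : Q] = 6

By the rational root test, any rational root of the monic integer polynomial f(x) = x^3 + 36x + 43 must be an integer dividing the constant term 43, i.e. one of ±{1, 43}. Evaluating: f(1) = 80, f(-1) = 6, f(43) = 81098, f(-43) = -81012; none is 0, so f has no rational root and is therefore irreducible over Q (a cubic with no linear factor over a field is irreducible). For an irreducible cubic, the Galois group is A_3 or S_3 according as the discriminant disc(f) = -4a^3 - 27b^2 = -4·(36)^3 - 27·(43)^2 = -236547 is or is not a square in Q. Here disc(f) = -236547 is not a perfect square in Q, so the Galois group of f over Q is not contained in A_3 and must be all of S_3. The splitting field has degree |S_3| = 6 over Q, so [K : Q] = 6.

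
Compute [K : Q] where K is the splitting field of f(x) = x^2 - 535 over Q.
[K : Q] = 2

f(x) = x^2 - 535 factors as (x - √535)(x + √535). The splitting field is K = Q(√535). Since 535 is squarefree and > 1, it is not a perfect square, so x^2 - 535 is irreducible over Q and [Q(√535) : Q] = 2. Hence [K : Q] = 2.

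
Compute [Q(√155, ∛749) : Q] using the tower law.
[Q(√155, ∛749) : Q] = 6

Let L = Q(√155, ∛749). Since Q(√155) ⊂ L and [Q(√155):Q] = 2, the tower law gives 2 | [L:Q]. Likewise Q(∛749) ⊂ L with [Q(∛749):Q] = 3 (because 749 is not a perfect cube), so 3 | [L:Q]. As gcd(2,3) = 1, [L:Q] is divisible by 6. Conversely L is generated over Q by √155 and ∛749, so [L:Q] ≤ 2·3 = 6. Therefore [Q(√155, ∛749) : Q] = 6.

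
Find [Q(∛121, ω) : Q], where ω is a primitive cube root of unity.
[Q(∛121, ω) : Q] = 6

[Q(∛121):Q] = 3 (min poly x^3 - 121, irreducible since 121 is not a perfect cube). [Q(ω):Q] = 2 (min poly x^2 + x + 1). Since Q(∛121) ⊂ R and ω ∉ R, we have ω ∉ Q(∛121), so x^2 + x + 1 remains irreducible over Q(∛121) and [Q(∛121, ω) : Q(∛121)] = 2. By the tower law, [Q(∛121, ω) : Q] = 3 · 2 = 6. (In fact Q(∛121, ω) is the splitting field of x^3 - 121 over Q.)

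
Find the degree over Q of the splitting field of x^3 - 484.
[K : Q] = 6

The roots of x^3 - 484 are ∛484, ω∛484, ω^2∛484 where ω = e^(2πi/3) is a primitive cube root of unity, so K = Q(∛484, ω). Now [Q(∛484):Q] = 3 (since 484 is not a perfect cube, x^3 - 484 is irreducible) and [Q(ω):Q] = 2. Both 2 and 3 divide [K:Q], and [K:Q] ≤ 3·2 = 6, so [K:Q] = 6. (Equivalently: Q(∛484) ⊂ R but ω ∉ R, so [K : Q(∛484)] = 2.)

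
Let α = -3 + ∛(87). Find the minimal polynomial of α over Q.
m_α(x) = x^3 + 9x^2 + 27x - 60

Set β = α + 3 = ∛(87), so β^3 = 87. Then (α + 3)^3 - 87 = 0, i.e. α is a root of g(x) = (x + 3)^3 - 87 = x^3 + 9x^2 + 27x - 60. Since g(x) = h(x + 3) where h(x) = x^3 - 87, and h is irreducible over Q (because 87 is not a perfect cube, so h has no rational root, and a monic cubic with no rational root is irreducible), g is also irreducible (irreducibility is preserved under the substitution x → x + 3). Hence m_α(x) = x^3 + 9x^2 + 27x - 60.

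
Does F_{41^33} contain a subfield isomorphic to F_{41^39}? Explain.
No: F_{41^39} is not a subfield of F_{41^33}

F_{p^m} embeds in F_{p^n} iff m | n. Here 39 ∤ 33 (since 33 = 0·39 + 33 with remainder 33 ≠ 0), so F_{41^39} is not a subfield of F_{41^33}. Equivalently: if it were, the tower law would give 39 = [F_{41^39}:F_41] dividing [F_{41^33}:F_41] = 33, contradiction.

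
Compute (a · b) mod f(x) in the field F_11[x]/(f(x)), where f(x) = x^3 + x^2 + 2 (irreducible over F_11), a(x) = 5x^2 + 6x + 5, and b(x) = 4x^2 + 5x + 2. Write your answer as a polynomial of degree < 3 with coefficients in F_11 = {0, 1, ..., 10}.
a · b ≡ 9x^2 + 8x + 7 (mod f(x))

Multiply in F_11[x]: a(x)·b(x) = (5x^2 + 6x + 5)·(4x^2 + 5x + 2) = 9x^4 + 5x^3 + 5x^2 + 4x + 10. This has degree ≥ 3, so divide by f(x) over F_11: 9x^4 + 5x^3 + 5x^2 + 4x + 10 = (9x + 7)·(x^3 + x^2 + 2) + (9x^2 + 8x + 7). Hence a·b ≡ 9x^2 + 8x + 7 (mod f). (F_11[x]/(f) is a field with 11^3 = 1331 elements since f is irreducible of degree 3.)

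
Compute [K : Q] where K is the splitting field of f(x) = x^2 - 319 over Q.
[K : Q] = 2

f(x) = x^2 - 319 factors as (x - √319)(x + √319). The splitting field is K = Q(√319). Since 319 is squarefree and > 1, it is not a perfect square, so x^2 - 319 is irreducible over Q and [Q(√319) : Q] = 2. Hence [K : Q] = 2.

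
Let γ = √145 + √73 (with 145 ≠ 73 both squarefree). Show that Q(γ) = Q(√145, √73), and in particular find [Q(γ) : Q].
[Q(γ) : Q] = 4 (equivalently, Q(γ) = Q(√145, √73))

Obviously Q(γ) ⊆ Q(√145, √73), and [Q(√145, √73):Q] = 4 (since 145, 73 are distinct squarefree integers > 1 with 10585 not a perfect square). To show equality we compute the minimal polynomial of γ. From γ = √145 + √73: γ^2 = 145 + 2√(10585) + 73 = 218 + 2√(10585), so γ^2 - 218 = 2√(10585); squaring, (γ^2 - 218)^2 = 4·10585, i.e. γ^4 - 436γ^2 + 47524 - 42340 = 0, i.e. γ^4 - 436γ^2 + 5184 = 0. So γ is a root of x^4 - 436x^2 + 5184. This polynomial is irreducible over Q: it has no rational root (each ±√145 ± √73 is irrational), and any factorization into two quadratics over Q would force √(10585) ∈ Q (pairing opposite roots) or √145, √73 ∈ Q (other pairings), all impossible. Hence [Q(γ):Q] = 4 = [Q(√145, √73):Q], so Q(γ) = Q(√145, √73).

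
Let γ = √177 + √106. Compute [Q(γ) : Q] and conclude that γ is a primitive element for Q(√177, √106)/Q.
[Q(γ) : Q] = 4 (equivalently, Q(γ) = Q(√177, √106))

Obviously Q(γ) ⊆ Q(√177, √106), and [Q(√177, √106):Q] = 4 (since 177, 106 are distinct squarefree integers > 1 with 18762 not a perfect square). To show equality we compute the minimal polynomial of γ. From γ = √177 + √106: γ^2 = 177 + 2√(18762) + 106 = 283 + 2√(18762), so γ^2 - 283 = 2√(18762); squaring, (γ^2 - 283)^2 = 4·18762, i.e. γ^4 - 566γ^2 + 80089 - 75048 = 0, i.e. γ^4 - 566γ^2 + 5041 = 0. So γ is a root of x^4 - 566x^2 + 5041. This polynomial is irreducible over Q: it has no rational root (each ±√177 ± √106 is irrational), and any factorization into two quadratics over Q would force √(18762) ∈ Q (pairing opposite roots) or √177, √106 ∈ Q (other pairings), all impossible. Hence [Q(γ):Q] = 4 = [Q(√177, √106):Q], so Q(γ) = Q(√177, √106).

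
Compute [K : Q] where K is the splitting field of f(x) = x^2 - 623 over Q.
[K : Q] = 2

f(x) = x^2 - 623 factors as (x - √623)(x + √623). The splitting field is K = Q(√623). Since 623 is squarefree and > 1, it is not a perfect square, so x^2 - 623 is irreducible over Q and [Q(√623) : Q] = 2. Hence [K : Q] = 2.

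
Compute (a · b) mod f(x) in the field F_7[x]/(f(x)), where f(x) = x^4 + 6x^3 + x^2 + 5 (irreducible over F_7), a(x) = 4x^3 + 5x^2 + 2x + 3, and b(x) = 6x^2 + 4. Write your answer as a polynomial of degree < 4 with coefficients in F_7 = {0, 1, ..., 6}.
a · b ≡ 2x^3 + 5x^2 + 1 (mod f(x))

Multiply in F_7[x]: a(x)·b(x) = (4x^3 + 5x^2 + 2x + 3)·(6x^2 + 4) = 3x^5 + 2x^4 + 3x^2 + x + 5. This has degree ≥ 4, so divide by f(x) over F_7: 3x^5 + 2x^4 + 3x^2 + x + 5 = (3x + 5)·(x^4 + 6x^3 + x^2 + 5) + (2x^3 + 5x^2 + 1). Hence a·b ≡ 2x^3 + 5x^2 + 1 (mod f). (F_7[x]/(f) is a field with 7^4 = 2401 elements since f is irreducible of degree 4.)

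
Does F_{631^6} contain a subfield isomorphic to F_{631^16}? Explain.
No: F_{631^16} is not a subfield of F_{631^6}

F_{p^m} embeds in F_{p^n} iff m | n. Here 16 ∤ 6 (since 6 = 0·16 + 6 with remainder 6 ≠ 0), so F_{631^16} is not a subfield of F_{631^6}. Equivalently: if it were, the tower law would give 16 = [F_{631^16}:F_631] dividing [F_{631^6}:F_631] = 6, contradiction.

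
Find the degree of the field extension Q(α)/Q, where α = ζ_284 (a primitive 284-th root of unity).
[Q(α):Q] = 140

The minimal polynomial of ζ_284 over Q is the 284-th cyclotomic polynomial Φ_284(x), which is irreducible over Q and has degree φ(284) = 140. Hence [Q(α):Q] = φ(284) = 140.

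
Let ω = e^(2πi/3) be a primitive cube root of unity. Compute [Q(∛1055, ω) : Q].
[Q(∛1055, ω) : Q] = 6

[Q(∛1055):Q] = 3 (min poly x^3 - 1055, irreducible since 1055 is not a perfect cube). [Q(ω):Q] = 2 (min poly x^2 + x + 1). Since Q(∛1055) ⊂ R and ω ∉ R, we have ω ∉ Q(∛1055), so x^2 + x + 1 remains irreducible over Q(∛1055) and [Q(∛1055, ω) : Q(∛1055)] = 2. By the tower law, [Q(∛1055, ω) : Q] = 3 · 2 = 6. (In fact Q(∛1055, ω) is the splitting field of x^3 - 1055 over Q.)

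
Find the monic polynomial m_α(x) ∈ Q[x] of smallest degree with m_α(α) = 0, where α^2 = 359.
m_α(x) = x^2 - 359

α satisfies α^2 - 359 = 0, so x^2 - 359 annihilates α. Since d = 359 is squarefree and ≠ 1, it is not a perfect square in Q, so x^2 - 359 has no rational root and is therefore irreducible over Q (a degree-2 polynomial over a field is irreducible iff it has no root). Hence m_α(x) = x^2 - 359.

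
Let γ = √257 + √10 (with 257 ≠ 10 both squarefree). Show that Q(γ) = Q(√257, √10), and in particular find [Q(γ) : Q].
[Q(γ) : Q] = 4 (equivalently, Q(γ) = Q(√257, √10))

Obviously Q(γ) ⊆ Q(√257, √10), and [Q(√257, √10):Q] = 4 (since 257, 10 are distinct squarefree integers > 1 with 2570 not a perfect square). To show equality we compute the minimal polynomial of γ. From γ = √257 + √10: γ^2 = 257 + 2√(2570) + 10 = 267 + 2√(2570), so γ^2 - 267 = 2√(2570); squaring, (γ^2 - 267)^2 = 4·2570, i.e. γ^4 - 534γ^2 + 71289 - 10280 = 0, i.e. γ^4 - 534γ^2 + 61009 = 0. So γ is a root of x^4 - 534x^2 + 61009. This polynomial is irreducible over Q: it has no rational root (each ±√257 ± √10 is irrational), and any factorization into two quadratics over Q would force √(2570) ∈ Q (pairing opposite roots) or √257, √10 ∈ Q (other pairings), all impossible. Hence [Q(γ):Q] = 4 = [Q(√257, √10):Q], so Q(γ) = Q(√257, √10).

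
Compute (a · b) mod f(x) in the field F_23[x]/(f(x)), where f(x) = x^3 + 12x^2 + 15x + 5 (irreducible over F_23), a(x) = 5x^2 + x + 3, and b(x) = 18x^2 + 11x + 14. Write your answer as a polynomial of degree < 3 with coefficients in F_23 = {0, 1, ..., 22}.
a · b ≡ 13x^2 + 5x + 17 (mod f(x))

Multiply in F_23[x]: a(x)·b(x) = (5x^2 + x + 3)·(18x^2 + 11x + 14) = 21x^4 + 4x^3 + 20x^2 + x + 19. This has degree ≥ 3, so divide by f(x) over F_23: 21x^4 + 4x^3 + 20x^2 + x + 19 = (21x + 5)·(x^3 + 12x^2 + 15x + 5) + (13x^2 + 5x + 17). Hence a·b ≡ 13x^2 + 5x + 17 (mod f). (F_23[x]/(f) is a field with 23^3 = 12167 elements since f is irreducible of degree 3.)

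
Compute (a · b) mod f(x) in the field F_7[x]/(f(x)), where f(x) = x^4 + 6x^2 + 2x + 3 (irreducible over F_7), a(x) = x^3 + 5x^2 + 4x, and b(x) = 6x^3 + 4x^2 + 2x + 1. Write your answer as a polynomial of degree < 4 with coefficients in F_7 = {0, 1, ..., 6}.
a · b ≡ x + 5 (mod f(x))

Multiply in F_7[x]: a(x)·b(x) = (x^3 + 5x^2 + 4x)·(6x^3 + 4x^2 + 2x + 1) = 6x^6 + 6x^5 + 4x^4 + 6x^3 + 6x^2 + 4x. This has degree ≥ 4, so divide by f(x) over F_7: 6x^6 + 6x^5 + 4x^4 + 6x^3 + 6x^2 + 4x = (6x^2 + 6x + 3)·(x^4 + 6x^2 + 2x + 3) + (x + 5). Hence a·b ≡ x + 5 (mod f). (F_7[x]/(f) is a field with 7^4 = 2401 elements since f is irreducible of degree 4.)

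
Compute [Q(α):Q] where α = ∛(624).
[Q(α):Q] = 3

The minimal polynomial of α is x^3 - 624, irreducible over Q since 624 is not a perfect cube (so x^3 - 624 has no rational root). Hence [Q(α):Q] = deg(m_α) = 3.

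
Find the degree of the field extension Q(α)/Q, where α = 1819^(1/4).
[Q(α):Q] = 4

α is a root of x^4 - 1819. By Eisenstein's criterion at the prime p = 17 (which divides the constant term 1819 but p^2 = 289 does not, since 1819 is squarefree), x^4 - 1819 is irreducible over Q. Hence [Q(α):Q] = 4.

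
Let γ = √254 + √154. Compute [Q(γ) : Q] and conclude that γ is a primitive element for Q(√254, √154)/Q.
[Q(γ) : Q] = 4 (equivalently, Q(γ) = Q(√254, √154))

Obviously Q(γ) ⊆ Q(√254, √154), and [Q(√254, √154):Q] = 4 (since 254, 154 are distinct squarefree integers > 1 with 39116 not a perfect square). To show equality we compute the minimal polynomial of γ. From γ = √254 + √154: γ^2 = 254 + 2√(39116) + 154 = 408 + 2√(39116), so γ^2 - 408 = 2√(39116); squaring, (γ^2 - 408)^2 = 4·39116, i.e. γ^4 - 816γ^2 + 166464 - 156464 = 0, i.e. γ^4 - 816γ^2 + 10000 = 0. So γ is a root of x^4 - 816x^2 + 10000. This polynomial is irreducible over Q: it has no rational root (each ±√254 ± √154 is irrational), and any factorization into two quadratics over Q would force √(39116) ∈ Q (pairing opposite roots) or √254, √154 ∈ Q (other pairings), all impossible. Hence [Q(γ):Q] = 4 = [Q(√254, √154):Q], so Q(γ) = Q(√254, √154).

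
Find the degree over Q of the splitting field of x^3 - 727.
[K : Q] = 6

The roots of x^3 - 727 are ∛727, ω∛727, ω^2∛727 where ω = e^(2πi/3) is a primitive cube root of unity, so K = Q(∛727, ω). Now [Q(∛727):Q] = 3 (since 727 is not a perfect cube, x^3 - 727 is irreducible) and [Q(ω):Q] = 2. Both 2 and 3 divide [K:Q], and [K:Q] ≤ 3·2 = 6, so [K:Q] = 6. (Equivalently: Q(∛727) ⊂ R but ω ∉ R, so [K : Q(∛727)] = 2.)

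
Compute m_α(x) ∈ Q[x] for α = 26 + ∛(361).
m_α(x) = x^3 - 78x^2 + 2028x - 17937

Set β = α - 26 = ∛(361), so β^3 = 361. Then (α - 26)^3 - 361 = 0, i.e. α is a root of g(x) = (x - 26)^3 - 361 = x^3 - 78x^2 + 2028x - 17937. Since g(x) = h(x - 26) where h(x) = x^3 - 361, and h is irreducible over Q (because 361 is not a perfect cube, so h has no rational root, and a monic cubic with no rational root is irreducible), g is also irreducible (irreducibility is preserved under the substitution x → x - 26). Hence m_α(x) = x^3 - 78x^2 + 2028x - 17937.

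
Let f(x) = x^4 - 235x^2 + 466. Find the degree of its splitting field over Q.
[K : Q] = 4

Solving the quadratic in x^2: x^2 = (235 ± √(235^2 - 4·466))/2 = (235 ± √53361)/2 = (235 ± 231)/2, giving x^2 = 2 or x^2 = 233. So f(x) = (x^2 - 2)(x^2 - 233) and the roots of f are ±√2, ±√233. Hence the splitting field is K = Q(√2, √233). Since 2 and 233 are distinct squarefree integers > 1, their product 466 is not a perfect square, so √233 ∉ Q(√2). By the tower law [K:Q] = [Q(√2,√233):Q(√2)] · [Q(√2):Q] = 2 · 2 = 4.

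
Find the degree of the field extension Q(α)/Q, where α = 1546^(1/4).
[Q(α):Q] = 4

α is a root of x^4 - 1546. By Eisenstein's criterion at the prime p = 2 (which divides the constant term 1546 but p^2 = 4 does not, since 1546 is squarefree), x^4 - 1546 is irreducible over Q. Hence [Q(α):Q] = 4.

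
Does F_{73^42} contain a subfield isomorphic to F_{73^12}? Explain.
No: F_{73^12} is not a subfield of F_{73^42}

F_{p^m} embeds in F_{p^n} iff m | n. Here 12 ∤ 42 (since 42 = 3·12 + 6 with remainder 6 ≠ 0), so F_{73^12} is not a subfield of F_{73^42}. Equivalently: if it were, the tower law would give 12 = [F_{73^12}:F_73] dividing [F_{73^42}:F_73] = 42, contradiction.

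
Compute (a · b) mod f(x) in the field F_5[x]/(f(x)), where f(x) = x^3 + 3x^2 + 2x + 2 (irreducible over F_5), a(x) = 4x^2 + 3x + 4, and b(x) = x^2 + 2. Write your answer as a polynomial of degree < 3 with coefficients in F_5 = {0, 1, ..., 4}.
a · b ≡ x^2 + x + 1 (mod f(x))

Multiply in F_5[x]: a(x)·b(x) = (4x^2 + 3x + 4)·(x^2 + 2) = 4x^4 + 3x^3 + 2x^2 + x + 3. This has degree ≥ 3, so divide by f(x) over F_5: 4x^4 + 3x^3 + 2x^2 + x + 3 = (4x + 1)·(x^3 + 3x^2 + 2x + 2) + (x^2 + x + 1). Hence a·b ≡ x^2 + x + 1 (mod f). (F_5[x]/(f) is a field with 5^3 = 125 elements since f is irreducible of degree 3.)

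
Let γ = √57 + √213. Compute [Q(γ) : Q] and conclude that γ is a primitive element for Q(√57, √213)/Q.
[Q(γ) : Q] = 4 (equivalently, Q(γ) = Q(√57, √213))

Obviously Q(γ) ⊆ Q(√57, √213), and [Q(√57, √213):Q] = 4 (since 57, 213 are distinct squarefree integers > 1 with 12141 not a perfect square). To show equality we compute the minimal polynomial of γ. From γ = √57 + √213: γ^2 = 57 + 2√(12141) + 213 = 270 + 2√(12141), so γ^2 - 270 = 2√(12141); squaring, (γ^2 - 270)^2 = 4·12141, i.e. γ^4 - 540γ^2 + 72900 - 48564 = 0, i.e. γ^4 - 540γ^2 + 24336 = 0. So γ is a root of x^4 - 540x^2 + 24336. This polynomial is irreducible over Q: it has no rational root (each ±√57 ± √213 is irrational), and any factorization into two quadratics over Q would force √(12141) ∈ Q (pairing opposite roots) or √57, √213 ∈ Q (other pairings), all impossible. Hence [Q(γ):Q] = 4 = [Q(√57, √213):Q], so Q(γ) = Q(√57, √213).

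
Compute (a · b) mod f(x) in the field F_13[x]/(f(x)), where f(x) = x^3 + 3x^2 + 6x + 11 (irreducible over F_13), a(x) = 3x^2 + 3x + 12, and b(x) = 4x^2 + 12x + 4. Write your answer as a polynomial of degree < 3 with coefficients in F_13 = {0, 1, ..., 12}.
a · b ≡ x^2 + 4x + 7 (mod f(x))

Multiply in F_13[x]: a(x)·b(x) = (3x^2 + 3x + 12)·(4x^2 + 12x + 4) = 12x^4 + 9x^3 + 5x^2 + 9. This has degree ≥ 3, so divide by f(x) over F_13: 12x^4 + 9x^3 + 5x^2 + 9 = (12x + 12)·(x^3 + 3x^2 + 6x + 11) + (x^2 + 4x + 7). Hence a·b ≡ x^2 + 4x + 7 (mod f). (F_13[x]/(f) is a field with 13^3 = 2197 elements since f is irreducible of degree 3.)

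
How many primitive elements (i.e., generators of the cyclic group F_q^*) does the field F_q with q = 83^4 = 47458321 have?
There are φ(47458320) = 9584640 primitive elements

F_q^* is cyclic of order q - 1 = 47458320. A cyclic group of order m has exactly φ(m) generators. Here m = 47458320 = 2^4 · 3 · 5 · 7 · 13 · 41 · 53, so the number of primitive elements is φ(47458320) = 9584640.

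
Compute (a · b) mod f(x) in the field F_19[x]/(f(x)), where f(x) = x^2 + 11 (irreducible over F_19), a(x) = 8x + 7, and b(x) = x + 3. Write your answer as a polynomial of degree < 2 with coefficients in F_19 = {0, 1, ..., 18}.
a · b ≡ 12x + 9 (mod f(x))

Multiply in F_19[x]: a(x)·b(x) = (8x + 7)·(x + 3) = 8x^2 + 12x + 2. This has degree ≥ 2, so divide by f(x) over F_19: 8x^2 + 12x + 2 = (8)·(x^2 + 11) + (12x + 9). Hence a·b ≡ 12x + 9 (mod f). (F_19[x]/(f) is a field with 19^2 = 361 elements since f is irreducible of degree 2.)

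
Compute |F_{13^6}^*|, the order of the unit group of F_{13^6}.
|F_{13^6}^*| = 4826808

F_{13^6} has 13^6 = 4826809 elements; its multiplicative group consists of all nonzero elements, so |F_{13^6}^*| = 4826809 - 1 = 4826808. (It is cyclic since any finite subgroup of the multiplicative group of a field is cyclic.)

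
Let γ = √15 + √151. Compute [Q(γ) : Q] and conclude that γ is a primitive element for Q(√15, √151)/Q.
[Q(γ) : Q] = 4 (equivalently, Q(γ) = Q(√15, √151))

Obviously Q(γ) ⊆ Q(√15, √151), and [Q(√15, √151):Q] = 4 (since 15, 151 are distinct squarefree integers > 1 with 2265 not a perfect square). To show equality we compute the minimal polynomial of γ. From γ = √15 + √151: γ^2 = 15 + 2√(2265) + 151 = 166 + 2√(2265), so γ^2 - 166 = 2√(2265); squaring, (γ^2 - 166)^2 = 4·2265, i.e. γ^4 - 332γ^2 + 27556 - 9060 = 0, i.e. γ^4 - 332γ^2 + 18496 = 0. So γ is a root of x^4 - 332x^2 + 18496. This polynomial is irreducible over Q: it has no rational root (each ±√15 ± √151 is irrational), and any factorization into two quadratics over Q would force √(2265) ∈ Q (pairing opposite roots) or √15, √151 ∈ Q (other pairings), all impossible. Hence [Q(γ):Q] = 4 = [Q(√15, √151):Q], so Q(γ) = Q(√15, √151).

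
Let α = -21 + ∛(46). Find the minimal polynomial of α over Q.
m_α(x) = x^3 + 63x^2 + 1323x + 9215

Set β = α + 21 = ∛(46), so β^3 = 46. Then (α + 21)^3 - 46 = 0, i.e. α is a root of g(x) = (x + 21)^3 - 46 = x^3 + 63x^2 + 1323x + 9215. Since g(x) = h(x + 21) where h(x) = x^3 - 46, and h is irreducible over Q (because 46 is not a perfect cube, so h has no rational root, and a monic cubic with no rational root is irreducible), g is also irreducible (irreducibility is preserved under the substitution x → x + 21). Hence m_α(x) = x^3 + 63x^2 + 1323x + 9215.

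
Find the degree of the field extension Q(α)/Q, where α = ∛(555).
[Q(α):Q] = 3

The minimal polynomial of α is x^3 - 555, irreducible over Q since 555 is not a perfect cube (so x^3 - 555 has no rational root). Hence [Q(α):Q] = deg(m_α) = 3.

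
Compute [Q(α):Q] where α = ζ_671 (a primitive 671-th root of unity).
[Q(α):Q] = 600

The minimal polynomial of ζ_671 over Q is the 671-th cyclotomic polynomial Φ_671(x), which is irreducible over Q and has degree φ(671) = 600. Hence [Q(α):Q] = φ(671) = 600.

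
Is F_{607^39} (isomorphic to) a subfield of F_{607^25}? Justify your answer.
No: F_{607^39} is not a subfield of F_{607^25}

F_{p^m} embeds in F_{p^n} iff m | n. Here 39 ∤ 25 (since 25 = 0·39 + 25 with remainder 25 ≠ 0), so F_{607^39} is not a subfield of F_{607^25}. Equivalently: if it were, the tower law would give 39 = [F_{607^39}:F_607] dividing [F_{607^25}:F_607] = 25, contradiction.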